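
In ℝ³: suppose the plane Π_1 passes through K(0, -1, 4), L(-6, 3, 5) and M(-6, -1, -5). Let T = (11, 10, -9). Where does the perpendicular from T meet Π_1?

(2, -5, -3)

KL = (-6, 4, 1), KM = (-6, 0, -9); a normal to Π_1 is KL × KM = (-36, -60, 24).
Using K: Π_1 has equation -36x - 60y + 24z = 156.
Foot = T − λn with λ = (n·T − d)/|n|² = (-1212 − 156)/5472 = -1/4.
Foot = (11, 10, -9) − (-1/4)·(-36, -60, 24) = (2, -5, -3).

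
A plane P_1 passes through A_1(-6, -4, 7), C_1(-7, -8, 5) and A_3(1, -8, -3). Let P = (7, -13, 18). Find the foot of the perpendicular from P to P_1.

A_1C_1 = (-1, -4, -2), A_1A_3 = (7, -4, -10); a normal to P_1 is A_1C_1 × A_1A_3 = (32, -24, 32).
Using A_1: P_1 has equation 32x - 24y + 32z = 128.
Foot = P − λn with λ = (n·P − d)/|n|² = (1112 − 128)/2624 = 3/8.
Foot = (7, -13, 18) − (3/8)·(32, -24, 32) = (-5, -4, 6).

(-5, -4, 6)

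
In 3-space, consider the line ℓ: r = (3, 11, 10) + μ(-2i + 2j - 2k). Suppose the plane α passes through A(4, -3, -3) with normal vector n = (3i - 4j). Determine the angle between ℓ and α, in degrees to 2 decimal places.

α: n·r = n·A gives 3x - 4y = 24.
sin θ = |n·v| / (|n||v|) = |-14| / (√25 · √12) = 0.80829.
θ ≈ 53.93°.

53.93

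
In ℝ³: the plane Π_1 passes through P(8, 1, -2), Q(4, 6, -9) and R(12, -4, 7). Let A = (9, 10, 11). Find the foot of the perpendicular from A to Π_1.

PQ = (-4, 5, -7), PR = (4, -5, 9); a normal to Π_1 is PQ × PR = (10, 8, 0).
Using P: Π_1 has equation 10x + 8y = 88.
Foot = A − λn with λ = (n·A − d)/|n|² = (170 − 88)/164 = 1/2.
Foot = (9, 10, 11) − (1/2)·(10, 8, 0) = (4, 6, 11).

(4, 6, 11)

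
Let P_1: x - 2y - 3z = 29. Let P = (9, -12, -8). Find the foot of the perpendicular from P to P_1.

Foot = P − λn with λ = (n·P − d)/|n|² = (57 − 29)/14 = 2.
Foot = (9, -12, -8) − 2·(1, -2, -3) = (7, -8, -2).

(7, -8, -2)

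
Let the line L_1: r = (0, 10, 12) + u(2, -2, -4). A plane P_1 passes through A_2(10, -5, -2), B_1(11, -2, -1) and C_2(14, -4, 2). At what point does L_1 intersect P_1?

(8, 2, -4)

A_2B_1 = (1, 3, 1), A_2C_2 = (4, 1, 4); a normal to P_1 is A_2B_1 × A_2C_2 = (11, 0, -11).
Using A_2: P_1 has equation 11x - 11z = 132.
Substitute r = (0, 10, 12) + t(2, -2, -4) into the plane: -132 + 66t = 132, so t = 4.
Intersection: (0, 10, 12) + 4·(2, -2, -4) = (8, 2, -4).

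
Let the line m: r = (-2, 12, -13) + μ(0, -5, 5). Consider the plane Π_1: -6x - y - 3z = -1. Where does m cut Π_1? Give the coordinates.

Substitute r = (-2, 12, -13) + t(0, -5, 5) into the plane: 39 + (-10)t = -1, so t = 4.
Intersection: (-2, 12, -13) + 4·(0, -5, 5) = (-2, -8, 7).

(-2, -8, 7)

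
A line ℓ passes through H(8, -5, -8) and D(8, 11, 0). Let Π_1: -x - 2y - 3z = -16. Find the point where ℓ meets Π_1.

(8, 7, -2)

A direction vector for ℓ is D − H = (0, 16, 8).
Substitute r = (8, -5, -8) + t(0, 16, 8) into the plane: 26 + (-56)t = -16, so t = 3/4.
Intersection: (8, -5, -8) + (3/4)·(0, 16, 8) = (8, 7, -2).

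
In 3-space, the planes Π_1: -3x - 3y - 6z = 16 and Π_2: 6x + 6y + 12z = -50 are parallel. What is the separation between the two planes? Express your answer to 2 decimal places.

Rescale Π_2 by 1/(-2): -3x - 3y - 6z = 25. Then distance = |16 − 25| / √54 ≈ 1.22.

1.22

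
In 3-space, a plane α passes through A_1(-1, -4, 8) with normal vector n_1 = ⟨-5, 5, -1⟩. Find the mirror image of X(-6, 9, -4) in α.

α: n_1·r = n_1·A_1 gives -5x + 5y - z = -23.
λ = (n·X − d)/|n|² = (79 − (-23))/51 = 2.
Reflection = X − 2λn = (-6, 9, -4) − 4·(-5, 5, -1) = (14, -11, 0).

(14, -11, 0)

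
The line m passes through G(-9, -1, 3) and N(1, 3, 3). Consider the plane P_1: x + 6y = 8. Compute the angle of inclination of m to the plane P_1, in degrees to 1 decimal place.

A direction vector for m is N − G = (10, 4, 0).
sin θ = |n·v| / (|n||v|) = |34| / (√37 · √116) = 0.51898.
θ ≈ 31.3°.

31.3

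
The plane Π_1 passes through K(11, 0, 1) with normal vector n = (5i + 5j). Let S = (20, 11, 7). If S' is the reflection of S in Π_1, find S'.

(0, -9, 7)

Π_1: n·r = n·K gives 5x + 5y = 55.
λ = (n·S − d)/|n|² = (155 − 55)/50 = 2.
Reflection = S − 2λn = (20, 11, 7) − 4·(5, 5, 0) = (0, -9, 7).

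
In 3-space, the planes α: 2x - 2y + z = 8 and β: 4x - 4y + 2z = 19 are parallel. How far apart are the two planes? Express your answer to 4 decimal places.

0.5000

Rescale β by 1/2: 2x - 2y + z = 19/2. Then distance = |8 − (19/2)| / √9 ≈ 0.5000.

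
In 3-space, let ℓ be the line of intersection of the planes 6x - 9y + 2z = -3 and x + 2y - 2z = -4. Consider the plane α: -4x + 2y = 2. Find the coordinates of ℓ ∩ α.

(0, 1, 3)

Direction of ℓ: (6, -9, 2) × (1, 2, -2) = (14, 14, 21).
A point on ℓ: solving the two plane equations with x = -2 gives (-2, -1, 0).
Substitute r = (-2, -1, 0) + t(14, 14, 21) into the plane: 6 + (-28)t = 2, so t = 1/7.
Intersection: (-2, -1, 0) + (1/7)·(14, 14, 21) = (0, 1, 3).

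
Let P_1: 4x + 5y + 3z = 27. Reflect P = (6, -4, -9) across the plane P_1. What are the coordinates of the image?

λ = (n·P − d)/|n|² = (-23 − 27)/50 = -1.
Reflection = P − 2λn = (6, -4, -9) − (-2)·(4, 5, 3) = (14, 6, -3).

(14, 6, -3)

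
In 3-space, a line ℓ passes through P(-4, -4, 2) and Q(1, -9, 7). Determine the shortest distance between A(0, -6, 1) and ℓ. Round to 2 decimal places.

3.56

A direction vector for ℓ is Q − P = (5, -5, 5).
Taking (-4, -4, 2) on ℓ with direction v = (5, -5, 5): w = A − (-4, -4, 2) = (4, -2, -1), and w × v = (-15, -25, -10).
Distance = |w × v| / |v| = √950 / √75 ≈ 3.56.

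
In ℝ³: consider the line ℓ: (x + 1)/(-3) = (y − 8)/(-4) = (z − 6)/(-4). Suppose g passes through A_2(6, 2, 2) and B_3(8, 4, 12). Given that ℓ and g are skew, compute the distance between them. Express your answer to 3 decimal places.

ℓ has direction (-3, -4, -4) through (-1, 8, 6).
A direction vector for g is B_3 − A_2 = (2, 2, 10).
Common perpendicular direction n = (-3, -4, -4) × (2, 2, 10) = (-32, 22, 2).
With w = (6, 2, 2) − (-1, 8, 6) = (7, -6, -4), w · n = -364.
Distance = |w · n| / |n| = |-364| / √1512 ≈ 9.361.

9.361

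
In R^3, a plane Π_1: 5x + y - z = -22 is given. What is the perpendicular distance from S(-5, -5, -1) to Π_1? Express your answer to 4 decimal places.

n·S − d = (5)·(-5) + (1)·(-5) + (-1)·(-1) − (-22) = -7; |n| = √27.
Distance = |-7| / √27 = 7/√27 ≈ 1.3472.

1.3472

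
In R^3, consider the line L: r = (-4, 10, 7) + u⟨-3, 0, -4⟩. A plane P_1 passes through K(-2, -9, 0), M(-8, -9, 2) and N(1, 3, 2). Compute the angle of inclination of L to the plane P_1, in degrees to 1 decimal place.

KM = (-6, 0, 2), KN = (3, 12, 2); a normal to P_1 is KM × KN = (-24, 18, -72).
Using K: P_1 has equation -24x + 18y - 72z = -114.
sin θ = |n·v| / (|n||v|) = |360| / (√6084 · √25) = 0.92308.
θ ≈ 67.4°.

67.4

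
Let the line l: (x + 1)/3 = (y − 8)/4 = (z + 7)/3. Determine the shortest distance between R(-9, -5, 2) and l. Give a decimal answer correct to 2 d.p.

15.60

l has direction (3, 4, 3) through (-1, 8, -7).
Taking (-1, 8, -7) on l with direction v = (3, 4, 3): w = R − (-1, 8, -7) = (-8, -13, 9), and w × v = (-75, 51, 7).
Distance = |w × v| / |v| = √8275 / √34 ≈ 15.60.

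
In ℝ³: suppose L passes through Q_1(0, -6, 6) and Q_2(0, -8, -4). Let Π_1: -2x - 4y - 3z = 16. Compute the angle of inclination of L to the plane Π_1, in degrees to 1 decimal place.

A direction vector for L is Q_2 − Q_1 = (0, -2, -10).
sin θ = |n·v| / (|n||v|) = |38| / (√29 · √104) = 0.69194.
θ ≈ 43.8°.

43.8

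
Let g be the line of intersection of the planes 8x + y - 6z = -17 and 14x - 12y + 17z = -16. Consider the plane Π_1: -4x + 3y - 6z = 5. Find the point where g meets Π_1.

(-2, -1, 0)

Direction of g: (8, 1, -6) × (14, -12, 17) = (-55, -220, -110).
A point on g: solving the two plane equations with x = -3 gives (-3, -5, -2).
Substitute r = (-3, -5, -2) + t(-55, -220, -110) into the plane: 9 + 220t = 5, so t = -1/55.
Intersection: (-3, -5, -2) + (-1/55)·(-55, -220, -110) = (-2, -1, 0).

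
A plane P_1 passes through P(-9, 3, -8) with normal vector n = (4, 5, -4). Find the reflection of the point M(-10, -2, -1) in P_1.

P_1: n·r = n·P gives 4x + 5y - 4z = 11.
λ = (n·M − d)/|n|² = (-46 − 11)/57 = -1.
Reflection = M − 2λn = (-10, -2, -1) − (-2)·(4, 5, -4) = (-2, 8, -9).

(-2, 8, -9)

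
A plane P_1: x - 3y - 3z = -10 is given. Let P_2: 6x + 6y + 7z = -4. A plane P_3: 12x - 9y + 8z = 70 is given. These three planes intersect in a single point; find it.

(-4, -6, 8)

Solving the 3×3 linear system x - 3y - 3z = -10, 6x + 6y + 7z = -4, 12x - 9y + 8z = 70 (e.g. by elimination or Cramer's rule, determinant = 381) gives (-4, -6, 8).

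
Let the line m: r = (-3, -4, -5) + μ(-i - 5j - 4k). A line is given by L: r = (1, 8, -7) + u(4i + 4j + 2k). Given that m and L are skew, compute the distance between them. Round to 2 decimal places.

7.97

Common perpendicular direction n = (-1, -5, -4) × (4, 4, 2) = (6, -14, 16).
With w = (1, 8, -7) − (-3, -4, -5) = (4, 12, -2), w · n = -176.
Distance = |w · n| / |n| = |-176| / √488 ≈ 7.97.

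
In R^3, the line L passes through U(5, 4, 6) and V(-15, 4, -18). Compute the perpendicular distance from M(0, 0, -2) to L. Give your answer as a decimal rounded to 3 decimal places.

A direction vector for L is V − U = (-20, 0, -24).
Taking (5, 4, 6) on L with direction v = (-20, 0, -24): w = M − (5, 4, 6) = (-5, -4, -8), and w × v = (96, 40, -80).
Distance = |w × v| / |v| = √17216 / √976 ≈ 4.200.

4.200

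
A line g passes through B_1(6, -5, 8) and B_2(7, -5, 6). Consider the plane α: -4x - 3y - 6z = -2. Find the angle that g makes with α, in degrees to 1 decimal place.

27.3

A direction vector for g is B_2 − B_1 = (1, 0, -2).
sin θ = |n·v| / (|n||v|) = |8| / (√61 · √5) = 0.45808.
θ ≈ 27.3°.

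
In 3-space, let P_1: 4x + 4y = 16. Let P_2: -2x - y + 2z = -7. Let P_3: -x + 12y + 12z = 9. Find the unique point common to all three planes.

Solving the 3×3 linear system 4x + 4y = 16, -2x - y + 2z = -7, -x + 12y + 12z = 9 (e.g. by elimination or Cramer's rule, determinant = -56) gives (3, 1, 0).

(3, 1, 0)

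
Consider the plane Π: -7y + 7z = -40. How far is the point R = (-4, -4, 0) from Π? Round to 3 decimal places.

n·R − d = (0)·(-4) + (-7)·(-4) + (7)·(0) − (-40) = 68; |n| = √98.
Distance = |68| / √98 = 68/√98 ≈ 6.869.

6.869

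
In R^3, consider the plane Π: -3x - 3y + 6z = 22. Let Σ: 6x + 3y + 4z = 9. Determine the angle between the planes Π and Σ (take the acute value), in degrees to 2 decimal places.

87.00

cos θ = |n₁·n₂| / (|n₁||n₂|) = |-3| / (√54 · √61).
θ = arccos(0.05227) ≈ 87.00°.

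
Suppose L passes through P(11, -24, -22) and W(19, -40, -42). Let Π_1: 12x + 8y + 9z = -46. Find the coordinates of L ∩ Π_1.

A direction vector for L is W − P = (8, -16, -20).
Substitute r = (11, -24, -22) + t(8, -16, -20) into the plane: -258 + (-212)t = -46, so t = -1.
Intersection: (11, -24, -22) + (-1)·(8, -16, -20) = (3, -8, -2).

(3, -8, -2)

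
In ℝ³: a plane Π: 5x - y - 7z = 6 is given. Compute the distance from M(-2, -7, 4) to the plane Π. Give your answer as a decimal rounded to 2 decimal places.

4.27

n·M − d = (5)·(-2) + (-1)·(-7) + (-7)·(4) − 6 = -37; |n| = √75.
Distance = |-37| / √75 = 37/√75 ≈ 4.27.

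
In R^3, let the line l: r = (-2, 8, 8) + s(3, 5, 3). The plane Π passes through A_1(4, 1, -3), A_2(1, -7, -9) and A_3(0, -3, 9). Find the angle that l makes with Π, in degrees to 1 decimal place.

7.8

A_1A_2 = (-3, -8, -6), A_1A_3 = (-4, -4, 12); a normal to Π is A_1A_2 × A_1A_3 = (-120, 60, -20).
Using A_1: Π has equation -120x + 60y - 20z = -360.
sin θ = |n·v| / (|n||v|) = |-120| / (√18400 · √43) = 0.13491.
θ ≈ 7.8°.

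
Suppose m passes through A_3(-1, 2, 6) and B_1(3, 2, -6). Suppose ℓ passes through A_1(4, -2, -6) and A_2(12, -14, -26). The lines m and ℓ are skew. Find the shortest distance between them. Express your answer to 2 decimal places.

A direction vector for m is B_1 − A_3 = (4, 0, -12).
A direction vector for ℓ is A_2 − A_1 = (8, -12, -20).
Common perpendicular direction n = (4, 0, -12) × (8, -12, -20) = (-144, -16, -48).
With w = (4, -2, -6) − (-1, 2, 6) = (5, -4, -12), w · n = -80.
Distance = |w · n| / |n| = |-80| / √23296 ≈ 0.52.

0.52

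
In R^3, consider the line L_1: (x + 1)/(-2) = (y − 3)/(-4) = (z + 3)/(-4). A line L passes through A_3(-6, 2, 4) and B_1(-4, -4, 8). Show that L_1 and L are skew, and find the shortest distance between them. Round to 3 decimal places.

7.603

L_1 has direction (-2, -4, -4) through (-1, 3, -3).
A direction vector for L is B_1 − A_3 = (2, -6, 4).
Common perpendicular direction n = (-2, -4, -4) × (2, -6, 4) = (-40, 0, 20).
With w = (-6, 2, 4) − (-1, 3, -3) = (-5, -1, 7), w · n = 340.
Since n ≠ 0 the lines are not parallel, and w · n = 340 ≠ 0 so they do not intersect; hence they are skew.
Distance = |w · n| / |n| = |340| / √2000 ≈ 7.603.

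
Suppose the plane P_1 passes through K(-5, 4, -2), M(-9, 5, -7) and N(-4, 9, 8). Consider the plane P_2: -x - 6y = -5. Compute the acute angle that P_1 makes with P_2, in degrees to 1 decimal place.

KM = (-4, 1, -5), KN = (1, 5, 10); a normal to P_1 is KM × KN = (35, 35, -21).
Using K: P_1 has equation 35x + 35y - 21z = 7.
cos θ = |n₁·n₂| / (|n₁||n₂|) = |-245| / (√2891 · √37).
θ = arccos(0.74910) ≈ 41.5°.

41.5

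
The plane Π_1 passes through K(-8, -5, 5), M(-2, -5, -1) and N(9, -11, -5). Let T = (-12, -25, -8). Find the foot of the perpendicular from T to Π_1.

(0, -11, 4)

KM = (6, 0, -6), KN = (17, -6, -10); a normal to Π_1 is KM × KN = (-36, -42, -36).
Using K: Π_1 has equation -36x - 42y - 36z = 318.
Foot = T − λn with λ = (n·T − d)/|n|² = (1770 − 318)/4356 = 1/3.
Foot = (-12, -25, -8) − (1/3)·(-36, -42, -36) = (0, -11, 4).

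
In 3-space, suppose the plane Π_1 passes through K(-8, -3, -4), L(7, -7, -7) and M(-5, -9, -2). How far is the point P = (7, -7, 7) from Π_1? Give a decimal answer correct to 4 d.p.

12.0000

KL = (15, -4, -3), KM = (3, -6, 2); a normal to Π_1 is KL × KM = (-26, -39, -78).
Using K: Π_1 has equation -26x - 39y - 78z = 637.
n·P − d = (-26)·(7) + (-39)·(-7) + (-78)·(7) − 637 = -1092; |n| = √8281.
Distance = |-1092| / √8281 = 1092/√8281 ≈ 12.0000.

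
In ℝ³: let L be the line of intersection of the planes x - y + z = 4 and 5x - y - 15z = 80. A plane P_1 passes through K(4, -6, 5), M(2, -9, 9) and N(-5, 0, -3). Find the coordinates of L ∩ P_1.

Direction of L: (1, -1, 1) × (5, -1, -15) = (16, 20, 4).
A point on L: solving the two plane equations with x = 15 gives (15, 10, -1).
KM = (-2, -3, 4), KN = (-9, 6, -8); a normal to P_1 is KM × KN = (0, -52, -39).
Using K: P_1 has equation -52y - 39z = 117.
Substitute r = (15, 10, -1) + t(16, 20, 4) into the plane: -481 + (-1196)t = 117, so t = -1/2.
Intersection: (15, 10, -1) + (-1/2)·(16, 20, 4) = (7, 0, -3).

(7, 0, -3)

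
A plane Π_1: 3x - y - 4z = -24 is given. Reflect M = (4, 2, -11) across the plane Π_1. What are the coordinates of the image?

λ = (n·M − d)/|n|² = (54 − (-24))/26 = 3.
Reflection = M − 2λn = (4, 2, -11) − 6·(3, -1, -4) = (-14, 8, 13).

(-14, 8, 13)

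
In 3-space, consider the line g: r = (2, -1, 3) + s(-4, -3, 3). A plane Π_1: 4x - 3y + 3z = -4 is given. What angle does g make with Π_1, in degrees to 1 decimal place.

sin θ = |n·v| / (|n||v|) = |2| / (√34 · √34) = 0.05882.
θ ≈ 3.4°.

3.4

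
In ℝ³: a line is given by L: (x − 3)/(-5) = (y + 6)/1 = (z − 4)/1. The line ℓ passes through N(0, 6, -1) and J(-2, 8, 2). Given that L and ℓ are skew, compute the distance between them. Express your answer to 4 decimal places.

12.6168

L has direction (-5, 1, 1) through (3, -6, 4).
A direction vector for ℓ is J − N = (-2, 2, 3).
Common perpendicular direction n = (-5, 1, 1) × (-2, 2, 3) = (1, 13, -8).
With w = (0, 6, -1) − (3, -6, 4) = (-3, 12, -5), w · n = 193.
Distance = |w · n| / |n| = |193| / √234 ≈ 12.6168.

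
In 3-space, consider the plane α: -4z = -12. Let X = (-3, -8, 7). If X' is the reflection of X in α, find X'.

λ = (n·X − d)/|n|² = (-28 − (-12))/16 = -1.
Reflection = X − 2λn = (-3, -8, 7) − (-2)·(0, 0, -4) = (-3, -8, -1).

(-3, -8, -1)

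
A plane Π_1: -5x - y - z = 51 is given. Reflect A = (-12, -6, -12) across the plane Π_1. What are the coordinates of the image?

(-2, -4, -10)

λ = (n·A − d)/|n|² = (78 − 51)/27 = 1.
Reflection = A − 2λn = (-12, -6, -12) − 2·(-5, -1, -1) = (-2, -4, -10).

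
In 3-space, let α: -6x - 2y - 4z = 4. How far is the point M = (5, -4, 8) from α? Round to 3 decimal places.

n·M − d = (-6)·(5) + (-2)·(-4) + (-4)·(8) − 4 = -58; |n| = √56.
Distance = |-58| / √56 = 58/√56 ≈ 7.751.

7.751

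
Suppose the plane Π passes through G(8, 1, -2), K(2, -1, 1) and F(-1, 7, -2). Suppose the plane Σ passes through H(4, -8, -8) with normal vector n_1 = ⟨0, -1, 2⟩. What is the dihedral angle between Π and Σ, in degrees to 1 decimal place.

GK = (-6, -2, 3), GF = (-9, 6, 0); a normal to Π is GK × GF = (-18, -27, -54).
Using G: Π has equation -18x - 27y - 54z = -63.
Σ: n_1·r = n_1·H gives -y + 2z = -8.
cos θ = |n₁·n₂| / (|n₁||n₂|) = |-81| / (√3969 · √5).
θ = arccos(0.57499) ≈ 54.9°.

54.9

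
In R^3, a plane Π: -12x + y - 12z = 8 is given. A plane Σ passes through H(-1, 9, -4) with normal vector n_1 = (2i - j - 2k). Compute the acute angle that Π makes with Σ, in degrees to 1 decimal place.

Σ: n_1·r = n_1·H gives 2x - y - 2z = -3.
cos θ = |n₁·n₂| / (|n₁||n₂|) = |-1| / (√289 · √9).
θ = arccos(0.01961) ≈ 88.9°.

88.9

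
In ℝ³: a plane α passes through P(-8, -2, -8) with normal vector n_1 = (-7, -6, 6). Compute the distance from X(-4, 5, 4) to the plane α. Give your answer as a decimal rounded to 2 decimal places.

α: n_1·r = n_1·P gives -7x - 6y + 6z = 20.
n·X − d = (-7)·(-4) + (-6)·(5) + (6)·(4) − 20 = 2; |n| = √121.
Distance = |2| / √121 = 2/√121 ≈ 0.18.

0.18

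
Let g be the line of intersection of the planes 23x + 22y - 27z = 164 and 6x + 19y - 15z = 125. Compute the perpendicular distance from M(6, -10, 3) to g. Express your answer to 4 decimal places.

16.9088

Direction of g: (23, 22, -27) × (6, 19, -15) = (183, 183, 305).
A point on g: solving the two plane equations with x = -3 gives (-3, 2, -7).
Taking (-3, 2, -7) on g with direction v = (183, 183, 305): w = M − (-3, 2, -7) = (9, -12, 10), and w × v = (-5490, -915, 3843).
Distance = |w × v| / |v| = √45745974 / √160003 ≈ 16.9088.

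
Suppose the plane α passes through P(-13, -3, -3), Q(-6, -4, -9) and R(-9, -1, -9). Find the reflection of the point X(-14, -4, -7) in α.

(-10, 0, -3)

PQ = (7, -1, -6), PR = (4, 2, -6); a normal to α is PQ × PR = (18, 18, 18).
Using P: α has equation 18x + 18y + 18z = -342.
λ = (n·X − d)/|n|² = (-450 − (-342))/972 = -1/9.
Reflection = X − 2λn = (-14, -4, -7) − (-2/9)·(18, 18, 18) = (-10, 0, -3).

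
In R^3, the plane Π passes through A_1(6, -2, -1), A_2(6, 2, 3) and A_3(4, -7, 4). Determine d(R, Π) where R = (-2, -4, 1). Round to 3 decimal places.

6.928

A_1A_2 = (0, 4, 4), A_1A_3 = (-2, -5, 5); a normal to Π is A_1A_2 × A_1A_3 = (40, -8, 8).
Using A_1: Π has equation 40x - 8y + 8z = 248.
n·R − d = (40)·(-2) + (-8)·(-4) + (8)·(1) − 248 = -288; |n| = √1728.
Distance = |-288| / √1728 = 288/√1728 ≈ 6.928.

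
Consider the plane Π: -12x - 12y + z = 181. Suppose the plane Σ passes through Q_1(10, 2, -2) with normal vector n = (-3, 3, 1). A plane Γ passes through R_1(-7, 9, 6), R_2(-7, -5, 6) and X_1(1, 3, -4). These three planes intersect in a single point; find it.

Σ: n·r = n·Q_1 gives -3x + 3y + z = -26.
R_1R_2 = (0, -14, 0), R_1X_1 = (8, -6, -10); a normal to Γ is R_1R_2 × R_1X_1 = (140, 0, 112).
Using R_1: Γ has equation 140x + 112z = -308.
Solving the 3×3 linear system -12x - 12y + z = 181, -3x + 3y + z = -26, 140x + 112z = -308 (e.g. by elimination or Cramer's rule, determinant = -10164) gives (-3, -12, 1).

(-3, -12, 1)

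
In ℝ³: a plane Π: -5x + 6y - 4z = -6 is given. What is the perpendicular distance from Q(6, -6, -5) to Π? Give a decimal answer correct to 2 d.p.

n·Q − d = (-5)·(6) + (6)·(-6) + (-4)·(-5) − (-6) = -40; |n| = √77.
Distance = |-40| / √77 = 40/√77 ≈ 4.56.

4.56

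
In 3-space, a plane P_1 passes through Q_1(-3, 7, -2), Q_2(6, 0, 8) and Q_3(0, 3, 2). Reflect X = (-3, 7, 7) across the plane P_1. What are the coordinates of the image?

Q_1Q_2 = (9, -7, 10), Q_1Q_3 = (3, -4, 4); a normal to P_1 is Q_1Q_2 × Q_1Q_3 = (12, -6, -15).
Using Q_1: P_1 has equation 12x - 6y - 15z = -48.
λ = (n·X − d)/|n|² = (-183 − (-48))/405 = -1/3.
Reflection = X − 2λn = (-3, 7, 7) − (-2/3)·(12, -6, -15) = (5, 3, -3).

(5, 3, -3)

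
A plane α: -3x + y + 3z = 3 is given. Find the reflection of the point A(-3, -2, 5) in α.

(3, -4, -1)

λ = (n·A − d)/|n|² = (22 − 3)/19 = 1.
Reflection = A − 2λn = (-3, -2, 5) − 2·(-3, 1, 3) = (3, -4, -1).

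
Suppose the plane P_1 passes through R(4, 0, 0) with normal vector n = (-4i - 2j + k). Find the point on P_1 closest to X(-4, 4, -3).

(0, 6, -4)

P_1: n·r = n·R gives -4x - 2y + z = -16.
Foot = X − λn with λ = (n·X − d)/|n|² = (5 − (-16))/21 = 1.
Foot = (-4, 4, -3) − 1·(-4, -2, 1) = (0, 6, -4).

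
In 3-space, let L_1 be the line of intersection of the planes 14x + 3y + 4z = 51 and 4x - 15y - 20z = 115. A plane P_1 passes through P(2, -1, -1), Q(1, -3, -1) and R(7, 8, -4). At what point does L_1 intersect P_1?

Direction of L_1: (14, 3, 4) × (4, -15, -20) = (0, 296, -222).
A point on L_1: solving the two plane equations with y = -1 gives (5, -1, -4).
PQ = (-1, -2, 0), PR = (5, 9, -3); a normal to P_1 is PQ × PR = (6, -3, 1).
Using P: P_1 has equation 6x - 3y + z = 14.
Substitute r = (5, -1, -4) + t(0, 296, -222) into the plane: 29 + (-1110)t = 14, so t = 1/74.
Intersection: (5, -1, -4) + (1/74)·(0, 296, -222) = (5, 3, -7).

(5, 3, -7)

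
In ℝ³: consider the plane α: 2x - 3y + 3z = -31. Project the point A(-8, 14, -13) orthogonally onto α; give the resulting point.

(-2, 5, -4)

Foot = A − λn with λ = (n·A − d)/|n|² = (-97 − (-31))/22 = -3.
Foot = (-8, 14, -13) − (-3)·(2, -3, 3) = (-2, 5, -4).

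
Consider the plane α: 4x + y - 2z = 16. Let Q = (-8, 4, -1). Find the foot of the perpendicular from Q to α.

(0, 6, -5)

Foot = Q − λn with λ = (n·Q − d)/|n|² = (-26 − 16)/21 = -2.
Foot = (-8, 4, -1) − (-2)·(4, 1, -2) = (0, 6, -5).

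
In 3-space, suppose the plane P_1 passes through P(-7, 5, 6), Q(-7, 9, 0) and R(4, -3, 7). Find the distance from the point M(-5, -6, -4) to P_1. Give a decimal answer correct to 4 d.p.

PQ = (0, 4, -6), PR = (11, -8, 1); a normal to P_1 is PQ × PR = (-44, -66, -44).
Using P: P_1 has equation -44x - 66y - 44z = -286.
n·M − d = (-44)·(-5) + (-66)·(-6) + (-44)·(-4) − (-286) = 1078; |n| = √8228.
Distance = |1078| / √8228 = 1078/√8228 ≈ 11.8842.

11.8842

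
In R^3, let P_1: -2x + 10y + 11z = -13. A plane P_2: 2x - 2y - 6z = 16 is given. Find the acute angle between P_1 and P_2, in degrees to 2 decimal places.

cos θ = |n₁·n₂| / (|n₁||n₂|) = |-90| / (√225 · √44).
θ = arccos(0.90453) ≈ 25.24°.

25.24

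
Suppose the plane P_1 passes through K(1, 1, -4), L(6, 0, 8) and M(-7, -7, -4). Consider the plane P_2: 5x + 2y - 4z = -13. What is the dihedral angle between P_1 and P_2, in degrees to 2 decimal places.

KL = (5, -1, 12), KM = (-8, -8, 0); a normal to P_1 is KL × KM = (96, -96, -48).
Using K: P_1 has equation 96x - 96y - 48z = 192.
cos θ = |n₁·n₂| / (|n₁||n₂|) = |480| / (√20736 · √45).
θ = arccos(0.49690) ≈ 60.20°.

60.20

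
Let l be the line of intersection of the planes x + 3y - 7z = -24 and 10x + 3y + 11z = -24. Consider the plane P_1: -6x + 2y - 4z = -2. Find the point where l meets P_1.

Direction of l: (1, 3, -7) × (10, 3, 11) = (54, -81, -27).
A point on l: solving the two plane equations with x = -10 gives (-10, 7, 5).
Substitute r = (-10, 7, 5) + t(54, -81, -27) into the plane: 54 + (-378)t = -2, so t = 4/27.
Intersection: (-10, 7, 5) + (4/27)·(54, -81, -27) = (-2, -5, 1).

(-2, -5, 1)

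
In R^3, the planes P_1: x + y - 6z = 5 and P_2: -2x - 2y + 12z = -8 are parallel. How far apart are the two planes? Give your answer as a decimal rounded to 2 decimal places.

0.16

Rescale P_2 by 1/(-2): x + y - 6z = 4. Then distance = |5 − 4| / √38 ≈ 0.16.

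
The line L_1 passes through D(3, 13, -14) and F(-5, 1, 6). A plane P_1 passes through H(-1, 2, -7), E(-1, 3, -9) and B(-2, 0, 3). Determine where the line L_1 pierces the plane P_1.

(-3, 4, 1)

A direction vector for L_1 is F − D = (-8, -12, 20).
HE = (0, 1, -2), HB = (-1, -2, 10); a normal to P_1 is HE × HB = (6, 2, 1).
Using H: P_1 has equation 6x + 2y + z = -9.
Substitute r = (3, 13, -14) + t(-8, -12, 20) into the plane: 30 + (-52)t = -9, so t = 3/4.
Intersection: (3, 13, -14) + (3/4)·(-8, -12, 20) = (-3, 4, 1).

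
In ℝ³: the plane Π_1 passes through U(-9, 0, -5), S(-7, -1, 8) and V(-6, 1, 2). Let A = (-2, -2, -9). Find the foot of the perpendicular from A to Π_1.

(-6, 3, -8)

US = (2, -1, 13), UV = (3, 1, 7); a normal to Π_1 is US × UV = (-20, 25, 5).
Using U: Π_1 has equation -20x + 25y + 5z = 155.
Foot = A − λn with λ = (n·A − d)/|n|² = (-55 − 155)/1050 = -1/5.
Foot = (-2, -2, -9) − (-1/5)·(-20, 25, 5) = (-6, 3, -8).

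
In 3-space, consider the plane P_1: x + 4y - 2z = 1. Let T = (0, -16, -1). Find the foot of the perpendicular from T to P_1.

Foot = T − λn with λ = (n·T − d)/|n|² = (-62 − 1)/21 = -3.
Foot = (0, -16, -1) − (-3)·(1, 4, -2) = (3, -4, -7).

(3, -4, -7)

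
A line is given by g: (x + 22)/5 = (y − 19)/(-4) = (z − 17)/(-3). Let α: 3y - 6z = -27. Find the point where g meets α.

(-7, 7, 8)

g has direction (5, -4, -3) through (-22, 19, 17).
Substitute r = (-22, 19, 17) + t(5, -4, -3) into the plane: -45 + 6t = -27, so t = 3.
Intersection: (-22, 19, 17) + 3·(5, -4, -3) = (-7, 7, 8).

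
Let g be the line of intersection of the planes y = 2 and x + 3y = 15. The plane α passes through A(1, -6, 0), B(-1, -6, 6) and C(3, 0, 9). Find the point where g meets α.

(9, 2, -4)

Direction of g: (0, 1, 0) × (1, 3, 0) = (0, 0, -1).
A point on g: solving the two plane equations with z = 12 gives (9, 2, 12).
AB = (-2, 0, 6), AC = (2, 6, 9); a normal to α is AB × AC = (-36, 30, -12).
Using A: α has equation -36x + 30y - 12z = -216.
Substitute r = (9, 2, 12) + t(0, 0, -1) into the plane: -408 + 12t = -216, so t = 16.
Intersection: (9, 2, 12) + 16·(0, 0, -1) = (9, 2, -4).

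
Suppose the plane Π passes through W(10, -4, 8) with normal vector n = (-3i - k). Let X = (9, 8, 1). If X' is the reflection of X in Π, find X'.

(15, 8, 3)

Π: n·r = n·W gives -3x - z = -38.
λ = (n·X − d)/|n|² = (-28 − (-38))/10 = 1.
Reflection = X − 2λn = (9, 8, 1) − 2·(-3, 0, -1) = (15, 8, 3).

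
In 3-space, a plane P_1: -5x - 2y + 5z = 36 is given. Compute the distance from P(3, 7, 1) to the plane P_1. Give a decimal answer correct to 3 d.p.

n·P − d = (-5)·(3) + (-2)·(7) + (5)·(1) − 36 = -60; |n| = √54.
Distance = |-60| / √54 = 60/√54 ≈ 8.165.

8.165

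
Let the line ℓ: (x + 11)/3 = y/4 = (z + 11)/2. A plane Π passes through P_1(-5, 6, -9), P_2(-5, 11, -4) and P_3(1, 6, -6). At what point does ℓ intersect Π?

ℓ has direction (3, 4, 2) through (-11, 0, -11).
P_1P_2 = (0, 5, 5), P_1P_3 = (6, 0, 3); a normal to Π is P_1P_2 × P_1P_3 = (15, 30, -30).
Using P_1: Π has equation 15x + 30y - 30z = 375.
Substitute r = (-11, 0, -11) + t(3, 4, 2) into the plane: 165 + 105t = 375, so t = 2.
Intersection: (-11, 0, -11) + 2·(3, 4, 2) = (-5, 8, -7).

(-5, 8, -7)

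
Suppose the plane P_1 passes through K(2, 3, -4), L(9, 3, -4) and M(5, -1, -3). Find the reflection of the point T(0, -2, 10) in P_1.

KL = (7, 0, 0), KM = (3, -4, 1); a normal to P_1 is KL × KM = (0, -7, -28).
Using K: P_1 has equation -7y - 28z = 91.
λ = (n·T − d)/|n|² = (-266 − 91)/833 = -3/7.
Reflection = T − 2λn = (0, -2, 10) − (-6/7)·(0, -7, -28) = (0, -8, -14).

(0, -8, -14)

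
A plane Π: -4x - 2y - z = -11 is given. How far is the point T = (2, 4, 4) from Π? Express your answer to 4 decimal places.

n·T − d = (-4)·(2) + (-2)·(4) + (-1)·(4) − (-11) = -9; |n| = √21.
Distance = |-9| / √21 = 9/√21 ≈ 1.9640.

1.9640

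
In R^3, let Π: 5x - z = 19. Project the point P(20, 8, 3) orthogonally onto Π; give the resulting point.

Foot = P − λn with λ = (n·P − d)/|n|² = (97 − 19)/26 = 3.
Foot = (20, 8, 3) − 3·(5, 0, -1) = (5, 8, 6).

(5, 8, 6)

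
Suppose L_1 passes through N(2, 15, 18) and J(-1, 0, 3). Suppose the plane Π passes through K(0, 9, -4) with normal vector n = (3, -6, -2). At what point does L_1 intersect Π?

(0, 5, 8)

A direction vector for L_1 is J − N = (-3, -15, -15).
Π: n·r = n·K gives 3x - 6y - 2z = -46.
Substitute r = (2, 15, 18) + t(-3, -15, -15) into the plane: -120 + 111t = -46, so t = 2/3.
Intersection: (2, 15, 18) + (2/3)·(-3, -15, -15) = (0, 5, 8).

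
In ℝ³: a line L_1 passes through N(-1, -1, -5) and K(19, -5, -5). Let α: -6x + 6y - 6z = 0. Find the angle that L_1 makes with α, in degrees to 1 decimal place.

42.8

A direction vector for L_1 is K − N = (20, -4, 0).
sin θ = |n·v| / (|n||v|) = |-144| / (√108 · √416) = 0.67937.
θ ≈ 42.8°.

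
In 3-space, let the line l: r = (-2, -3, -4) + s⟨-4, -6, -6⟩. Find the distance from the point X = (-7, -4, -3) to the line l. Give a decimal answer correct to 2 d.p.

4.74

Taking (-2, -3, -4) on l with direction v = (-4, -6, -6): w = X − (-2, -3, -4) = (-5, -1, 1), and w × v = (12, -34, 26).
Distance = |w × v| / |v| = √1976 / √88 ≈ 4.74.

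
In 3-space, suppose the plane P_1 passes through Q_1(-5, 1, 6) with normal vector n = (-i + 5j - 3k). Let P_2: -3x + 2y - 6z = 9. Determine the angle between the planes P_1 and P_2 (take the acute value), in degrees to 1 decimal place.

41.5

P_1: n·r = n·Q_1 gives -x + 5y - 3z = -8.
cos θ = |n₁·n₂| / (|n₁||n₂|) = |31| / (√35 · √49).
θ = arccos(0.74857) ≈ 41.5°.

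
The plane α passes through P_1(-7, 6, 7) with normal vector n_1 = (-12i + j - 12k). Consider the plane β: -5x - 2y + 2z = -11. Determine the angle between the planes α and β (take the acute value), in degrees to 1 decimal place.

α: n_1·r = n_1·P_1 gives -12x + y - 12z = 6.
cos θ = |n₁·n₂| / (|n₁||n₂|) = |34| / (√289 · √33).
θ = arccos(0.34816) ≈ 69.6°.

69.6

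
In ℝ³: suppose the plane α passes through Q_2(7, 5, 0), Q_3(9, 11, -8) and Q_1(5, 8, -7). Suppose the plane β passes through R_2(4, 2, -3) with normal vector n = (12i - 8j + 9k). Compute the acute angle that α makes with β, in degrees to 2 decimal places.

63.92

Q_2Q_3 = (2, 6, -8), Q_2Q_1 = (-2, 3, -7); a normal to α is Q_2Q_3 × Q_2Q_1 = (-18, 30, 18).
Using Q_2: α has equation -18x + 30y + 18z = 24.
β: n·r = n·R_2 gives 12x - 8y + 9z = 5.
cos θ = |n₁·n₂| / (|n₁||n₂|) = |-294| / (√1548 · √289).
θ = arccos(0.43955) ≈ 63.92°.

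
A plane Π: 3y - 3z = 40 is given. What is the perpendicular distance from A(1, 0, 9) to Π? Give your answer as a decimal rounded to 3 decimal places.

n·A − d = (0)·(1) + (3)·(0) + (-3)·(9) − 40 = -67; |n| = √18.
Distance = |-67| / √18 = 67/√18 ≈ 15.792.

15.792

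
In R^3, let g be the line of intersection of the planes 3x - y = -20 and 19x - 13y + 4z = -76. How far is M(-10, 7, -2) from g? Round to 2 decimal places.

Direction of g: (3, -1, 0) × (19, -13, 4) = (-4, -12, -20).
A point on g: solving the two plane equations with x = -9 gives (-9, -7, 1).
Taking (-9, -7, 1) on g with direction v = (-4, -12, -20): w = M − (-9, -7, 1) = (-1, 14, -3), and w × v = (-316, -8, 68).
Distance = |w × v| / |v| = √104544 / √560 ≈ 13.66.

13.66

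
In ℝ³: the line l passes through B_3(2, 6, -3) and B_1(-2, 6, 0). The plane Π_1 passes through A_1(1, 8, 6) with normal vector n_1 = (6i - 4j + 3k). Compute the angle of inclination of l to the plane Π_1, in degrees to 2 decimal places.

22.59

A direction vector for l is B_1 − B_3 = (-4, 0, 3).
Π_1: n_1·r = n_1·A_1 gives 6x - 4y + 3z = -8.
sin θ = |n·v| / (|n||v|) = |-15| / (√61 · √25) = 0.38411.
θ ≈ 22.59°.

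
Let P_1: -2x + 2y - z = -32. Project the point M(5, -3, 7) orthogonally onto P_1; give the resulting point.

Foot = M − λn with λ = (n·M − d)/|n|² = (-23 − (-32))/9 = 1.
Foot = (5, -3, 7) − 1·(-2, 2, -1) = (7, -5, 8).

(7, -5, 8)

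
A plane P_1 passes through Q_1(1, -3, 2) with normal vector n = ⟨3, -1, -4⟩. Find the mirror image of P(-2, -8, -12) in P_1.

(-14, -4, 4)

P_1: n·r = n·Q_1 gives 3x - y - 4z = -2.
λ = (n·P − d)/|n|² = (50 − (-2))/26 = 2.
Reflection = P − 2λn = (-2, -8, -12) − 4·(3, -1, -4) = (-14, -4, 4).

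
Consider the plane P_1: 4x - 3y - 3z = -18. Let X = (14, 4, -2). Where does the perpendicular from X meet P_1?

(6, 10, 4)

Foot = X − λn with λ = (n·X − d)/|n|² = (50 − (-18))/34 = 2.
Foot = (14, 4, -2) − 2·(4, -3, -3) = (6, 10, 4).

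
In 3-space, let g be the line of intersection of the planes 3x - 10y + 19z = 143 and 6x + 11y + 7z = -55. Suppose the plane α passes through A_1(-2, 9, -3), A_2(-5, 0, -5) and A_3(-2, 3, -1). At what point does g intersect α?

Direction of g: (3, -10, 19) × (6, 11, 7) = (-279, 93, 93).
A point on g: solving the two plane equations with x = 2 gives (2, -8, 3).
A_1A_2 = (-3, -9, -2), A_1A_3 = (0, -6, 2); a normal to α is A_1A_2 × A_1A_3 = (-30, 6, 18).
Using A_1: α has equation -30x + 6y + 18z = 60.
Substitute r = (2, -8, 3) + t(-279, 93, 93) into the plane: -54 + 10602t = 60, so t = 1/93.
Intersection: (2, -8, 3) + (1/93)·(-279, 93, 93) = (-1, -7, 4).

(-1, -7, 4)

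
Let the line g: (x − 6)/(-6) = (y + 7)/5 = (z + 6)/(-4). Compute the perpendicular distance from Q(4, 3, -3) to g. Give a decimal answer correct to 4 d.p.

8.9740

g has direction (-6, 5, -4) through (6, -7, -6).
Taking (6, -7, -6) on g with direction v = (-6, 5, -4): w = Q − (6, -7, -6) = (-2, 10, 3), and w × v = (-55, -26, 50).
Distance = |w × v| / |v| = √6201 / √77 ≈ 8.9740.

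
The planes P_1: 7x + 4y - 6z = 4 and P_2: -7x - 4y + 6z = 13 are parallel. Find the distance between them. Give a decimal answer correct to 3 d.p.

Rescale P_2 by 1/(-1): 7x + 4y - 6z = -13. Then distance = |4 − (-13)| / √101 ≈ 1.692.

1.692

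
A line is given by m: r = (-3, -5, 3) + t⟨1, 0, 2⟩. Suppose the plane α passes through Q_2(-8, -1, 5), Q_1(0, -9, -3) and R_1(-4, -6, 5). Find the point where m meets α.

Q_2Q_1 = (8, -8, -8), Q_2R_1 = (4, -5, 0); a normal to α is Q_2Q_1 × Q_2R_1 = (-40, -32, -8).
Using Q_2: α has equation -40x - 32y - 8z = 312.
Substitute r = (-3, -5, 3) + t(1, 0, 2) into the plane: 256 + (-56)t = 312, so t = -1.
Intersection: (-3, -5, 3) + (-1)·(1, 0, 2) = (-4, -5, 1).

(-4, -5, 1)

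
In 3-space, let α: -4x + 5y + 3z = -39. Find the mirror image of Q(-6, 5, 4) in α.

λ = (n·Q − d)/|n|² = (61 − (-39))/50 = 2.
Reflection = Q − 2λn = (-6, 5, 4) − 4·(-4, 5, 3) = (10, -15, -8).

(10, -15, -8)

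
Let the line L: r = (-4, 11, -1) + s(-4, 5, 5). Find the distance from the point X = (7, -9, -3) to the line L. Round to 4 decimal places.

12.8712

Taking (-4, 11, -1) on L with direction v = (-4, 5, 5): w = X − (-4, 11, -1) = (11, -20, -2), and w × v = (-90, -47, -25).
Distance = |w × v| / |v| = √10934 / √66 ≈ 12.8712.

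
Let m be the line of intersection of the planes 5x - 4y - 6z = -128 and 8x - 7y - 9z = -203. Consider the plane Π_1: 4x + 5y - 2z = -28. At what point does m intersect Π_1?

Direction of m: (5, -4, -6) × (8, -7, -9) = (-6, -3, -3).
A point on m: solving the two plane equations with x = -6 gives (-6, 8, 11).
Substitute r = (-6, 8, 11) + t(-6, -3, -3) into the plane: -6 + (-33)t = -28, so t = 2/3.
Intersection: (-6, 8, 11) + (2/3)·(-6, -3, -3) = (-10, 6, 9).

(-10, 6, 9)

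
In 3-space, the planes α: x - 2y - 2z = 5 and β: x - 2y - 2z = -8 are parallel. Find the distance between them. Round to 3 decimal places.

4.333

Same normal n = (1, -2, -2) with |n| = √9; distance = |5 − (-8)| / |n| = 13/√9 ≈ 4.333.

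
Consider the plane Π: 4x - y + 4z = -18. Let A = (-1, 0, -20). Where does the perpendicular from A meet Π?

Foot = A − λn with λ = (n·A − d)/|n|² = (-84 − (-18))/33 = -2.
Foot = (-1, 0, -20) − (-2)·(4, -1, 4) = (7, -2, -12).

(7, -2, -12)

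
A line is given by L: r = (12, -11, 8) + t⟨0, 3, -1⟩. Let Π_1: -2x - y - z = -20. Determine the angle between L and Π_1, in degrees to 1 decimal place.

sin θ = |n·v| / (|n||v|) = |-2| / (√6 · √10) = 0.25820.
θ ≈ 15.0°.

15.0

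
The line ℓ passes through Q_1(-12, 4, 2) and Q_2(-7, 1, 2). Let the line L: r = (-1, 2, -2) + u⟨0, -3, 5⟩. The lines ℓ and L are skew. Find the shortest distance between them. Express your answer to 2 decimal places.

A direction vector for ℓ is Q_2 − Q_1 = (5, -3, 0).
Common perpendicular direction n = (5, -3, 0) × (0, -3, 5) = (-15, -25, -15).
With w = (-1, 2, -2) − (-12, 4, 2) = (11, -2, -4), w · n = -55.
Distance = |w · n| / |n| = |-55| / √1075 ≈ 1.68.

1.68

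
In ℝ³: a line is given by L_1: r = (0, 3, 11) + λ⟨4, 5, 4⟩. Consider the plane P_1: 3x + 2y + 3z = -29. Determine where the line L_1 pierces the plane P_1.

Substitute r = (0, 3, 11) + t(4, 5, 4) into the plane: 39 + 34t = -29, so t = -2.
Intersection: (0, 3, 11) + (-2)·(4, 5, 4) = (-8, -7, 3).

(-8, -7, 3)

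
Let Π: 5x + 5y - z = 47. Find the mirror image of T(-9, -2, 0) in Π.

λ = (n·T − d)/|n|² = (-55 − 47)/51 = -2.
Reflection = T − 2λn = (-9, -2, 0) − (-4)·(5, 5, -1) = (11, 18, -4).

(11, 18, -4)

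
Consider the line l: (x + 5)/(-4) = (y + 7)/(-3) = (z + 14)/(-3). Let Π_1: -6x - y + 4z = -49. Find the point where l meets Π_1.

(3, -1, -8)

l has direction (-4, -3, -3) through (-5, -7, -14).
Substitute r = (-5, -7, -14) + t(-4, -3, -3) into the plane: -19 + 15t = -49, so t = -2.
Intersection: (-5, -7, -14) + (-2)·(-4, -3, -3) = (3, -1, -8).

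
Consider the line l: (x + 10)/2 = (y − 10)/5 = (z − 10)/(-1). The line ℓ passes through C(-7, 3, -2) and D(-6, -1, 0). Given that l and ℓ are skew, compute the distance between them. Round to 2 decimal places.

13.78

l has direction (2, 5, -1) through (-10, 10, 10).
A direction vector for ℓ is D − C = (1, -4, 2).
Common perpendicular direction n = (2, 5, -1) × (1, -4, 2) = (6, -5, -13).
With w = (-7, 3, -2) − (-10, 10, 10) = (3, -7, -12), w · n = 209.
Distance = |w · n| / |n| = |209| / √230 ≈ 13.78.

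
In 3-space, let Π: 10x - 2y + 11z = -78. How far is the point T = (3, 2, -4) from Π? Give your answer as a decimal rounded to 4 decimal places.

n·T − d = (10)·(3) + (-2)·(2) + (11)·(-4) − (-78) = 60; |n| = √225.
Distance = |60| / √225 = 60/√225 ≈ 4.0000.

4.0000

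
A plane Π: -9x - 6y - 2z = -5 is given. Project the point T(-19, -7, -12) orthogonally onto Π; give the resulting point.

Foot = T − λn with λ = (n·T − d)/|n|² = (237 − (-5))/121 = 2.
Foot = (-19, -7, -12) − 2·(-9, -6, -2) = (-1, 5, -8).

(-1, 5, -8)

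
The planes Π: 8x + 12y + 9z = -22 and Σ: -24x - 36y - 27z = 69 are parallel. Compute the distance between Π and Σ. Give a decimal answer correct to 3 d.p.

0.059

Rescale Σ by 1/(-3): 8x + 12y + 9z = -23. Then distance = |-22 − (-23)| / √289 ≈ 0.059.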